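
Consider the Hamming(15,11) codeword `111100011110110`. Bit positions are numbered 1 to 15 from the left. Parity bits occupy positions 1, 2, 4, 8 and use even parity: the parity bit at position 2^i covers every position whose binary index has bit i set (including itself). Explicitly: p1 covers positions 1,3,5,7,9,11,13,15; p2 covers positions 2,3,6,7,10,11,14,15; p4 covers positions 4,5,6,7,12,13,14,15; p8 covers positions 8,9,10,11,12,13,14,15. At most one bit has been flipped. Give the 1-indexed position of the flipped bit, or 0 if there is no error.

s1: b1⊕b3⊕b5⊕b7⊕b9⊕b11⊕b13⊕b15 = 1⊕1⊕0⊕0⊕1⊕1⊕1⊕0 = 1
s2: b2⊕b3⊕b6⊕b7⊕b10⊕b11⊕b14⊕b15 = 1⊕1⊕0⊕0⊕1⊕1⊕1⊕0 = 1
s4: b4⊕b5⊕b6⊕b7⊕b12⊕b13⊕b14⊕b15 = 1⊕0⊕0⊕0⊕0⊕1⊕1⊕0 = 1
s8: b8⊕b9⊕b10⊕b11⊕b12⊕b13⊕b14⊕b15 = 1⊕1⊕1⊕1⊕0⊕1⊕1⊕0 = 0
Syndrome (s8...s1) = 0111 → position 7.

7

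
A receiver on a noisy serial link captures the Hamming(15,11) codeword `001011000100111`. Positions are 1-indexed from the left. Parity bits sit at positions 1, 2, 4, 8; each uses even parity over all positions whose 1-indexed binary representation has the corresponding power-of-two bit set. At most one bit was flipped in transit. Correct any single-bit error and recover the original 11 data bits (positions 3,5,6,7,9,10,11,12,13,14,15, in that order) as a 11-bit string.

11000100111

s1: b1⊕b3⊕b5⊕b7⊕b9⊕b11⊕b13⊕b15 = 0⊕1⊕1⊕0⊕0⊕0⊕1⊕1 = 0
s2: b2⊕b3⊕b6⊕b7⊕b10⊕b11⊕b14⊕b15 = 0⊕1⊕1⊕0⊕1⊕0⊕1⊕1 = 1
s4: b4⊕b5⊕b6⊕b7⊕b12⊕b13⊕b14⊕b15 = 0⊕1⊕1⊕0⊕0⊕1⊕1⊕1 = 1
s8: b8⊕b9⊕b10⊕b11⊕b12⊕b13⊕b14⊕b15 = 0⊕0⊕1⊕0⊕0⊕1⊕1⊕1 = 0
Syndrome (s8...s1) = 0110 → position 6.
Flip bit 6: corrected codeword = 001010000100111
Data bits at positions 3,5,6,7,9,10,11,12,13,14,15: 11000100111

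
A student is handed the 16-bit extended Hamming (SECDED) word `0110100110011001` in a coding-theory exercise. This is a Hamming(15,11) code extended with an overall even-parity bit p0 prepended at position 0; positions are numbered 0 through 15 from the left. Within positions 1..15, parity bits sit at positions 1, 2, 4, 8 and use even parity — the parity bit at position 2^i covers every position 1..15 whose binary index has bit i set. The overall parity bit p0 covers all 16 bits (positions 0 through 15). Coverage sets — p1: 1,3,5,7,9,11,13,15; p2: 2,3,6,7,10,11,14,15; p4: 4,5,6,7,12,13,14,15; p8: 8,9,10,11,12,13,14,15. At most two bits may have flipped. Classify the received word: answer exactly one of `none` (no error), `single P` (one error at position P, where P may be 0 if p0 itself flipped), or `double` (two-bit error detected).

none

s1: b1⊕b3⊕b5⊕b7⊕b9⊕b11⊕b13⊕b15 = 1⊕0⊕0⊕1⊕0⊕1⊕0⊕1 = 0
s2: b2⊕b3⊕b6⊕b7⊕b10⊕b11⊕b14⊕b15 = 1⊕0⊕0⊕1⊕0⊕1⊕0⊕1 = 0
s4: b4⊕b5⊕b6⊕b7⊕b12⊕b13⊕b14⊕b15 = 1⊕0⊕0⊕1⊕1⊕0⊕0⊕1 = 0
s8: b8⊕b9⊕b10⊕b11⊕b12⊕b13⊕b14⊕b15 = 1⊕0⊕0⊕1⊕1⊕0⊕0⊕1 = 0
Syndrome (s8...s1) = 0000 → position 0 (no error).
Overall parity (XOR of all 16 bits, including p0): 0⊕1⊕1⊕0⊕1⊕0⊕0⊕1⊕1⊕0⊕0⊕1⊕1⊕0⊕0⊕1 = 0
Overall=0, syndrome position=0 → no error.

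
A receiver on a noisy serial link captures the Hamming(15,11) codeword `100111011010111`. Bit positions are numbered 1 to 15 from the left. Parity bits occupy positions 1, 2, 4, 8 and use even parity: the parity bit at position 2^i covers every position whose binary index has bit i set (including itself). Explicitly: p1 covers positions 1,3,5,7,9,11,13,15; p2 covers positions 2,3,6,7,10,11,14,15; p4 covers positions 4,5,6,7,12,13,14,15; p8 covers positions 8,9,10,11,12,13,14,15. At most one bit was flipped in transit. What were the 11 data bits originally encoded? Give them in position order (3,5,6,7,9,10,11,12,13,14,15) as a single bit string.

01101010111

s1: b1⊕b3⊕b5⊕b7⊕b9⊕b11⊕b13⊕b15 = 1⊕0⊕1⊕0⊕1⊕1⊕1⊕1 = 0
s2: b2⊕b3⊕b6⊕b7⊕b10⊕b11⊕b14⊕b15 = 0⊕0⊕1⊕0⊕0⊕1⊕1⊕1 = 0
s4: b4⊕b5⊕b6⊕b7⊕b12⊕b13⊕b14⊕b15 = 1⊕1⊕1⊕0⊕0⊕1⊕1⊕1 = 0
s8: b8⊕b9⊕b10⊕b11⊕b12⊕b13⊕b14⊕b15 = 1⊕1⊕0⊕1⊕0⊕1⊕1⊕1 = 0
Syndrome (s8...s1) = 0000 → position 0 (no error).
No correction needed.
Data bits at positions 3,5,6,7,9,10,11,12,13,14,15: 01101010111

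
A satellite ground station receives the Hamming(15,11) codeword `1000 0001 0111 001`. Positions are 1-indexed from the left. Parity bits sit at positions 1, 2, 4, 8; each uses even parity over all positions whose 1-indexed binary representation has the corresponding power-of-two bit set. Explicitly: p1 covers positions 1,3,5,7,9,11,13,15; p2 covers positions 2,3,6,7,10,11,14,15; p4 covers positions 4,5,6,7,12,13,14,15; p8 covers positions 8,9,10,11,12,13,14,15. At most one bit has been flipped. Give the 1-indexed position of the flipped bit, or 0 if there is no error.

s1: b1⊕b3⊕b5⊕b7⊕b9⊕b11⊕b13⊕b15 = 1⊕0⊕0⊕0⊕0⊕1⊕0⊕1 = 1
s2: b2⊕b3⊕b6⊕b7⊕b10⊕b11⊕b14⊕b15 = 0⊕0⊕0⊕0⊕1⊕1⊕0⊕1 = 1
s4: b4⊕b5⊕b6⊕b7⊕b12⊕b13⊕b14⊕b15 = 0⊕0⊕0⊕0⊕1⊕0⊕0⊕1 = 0
s8: b8⊕b9⊕b10⊕b11⊕b12⊕b13⊕b14⊕b15 = 1⊕0⊕1⊕1⊕1⊕0⊕0⊕1 = 1
Syndrome (s8...s1) = 1011 → position 11.

11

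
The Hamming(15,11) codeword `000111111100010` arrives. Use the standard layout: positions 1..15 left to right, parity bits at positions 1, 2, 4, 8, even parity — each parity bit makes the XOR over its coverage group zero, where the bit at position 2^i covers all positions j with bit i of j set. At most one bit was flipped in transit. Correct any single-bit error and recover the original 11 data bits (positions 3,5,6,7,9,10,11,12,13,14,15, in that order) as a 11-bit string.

s1: b1⊕b3⊕b5⊕b7⊕b9⊕b11⊕b13⊕b15 = 0⊕0⊕1⊕1⊕1⊕0⊕0⊕0 = 1
s2: b2⊕b3⊕b6⊕b7⊕b10⊕b11⊕b14⊕b15 = 0⊕0⊕1⊕1⊕1⊕0⊕1⊕0 = 0
s4: b4⊕b5⊕b6⊕b7⊕b12⊕b13⊕b14⊕b15 = 1⊕1⊕1⊕1⊕0⊕0⊕1⊕0 = 1
s8: b8⊕b9⊕b10⊕b11⊕b12⊕b13⊕b14⊕b15 = 1⊕1⊕1⊕0⊕0⊕0⊕1⊕0 = 0
Syndrome (s8...s1) = 0101 → position 5.
Flip bit 5: corrected codeword = 000101111100010
Data bits at positions 3,5,6,7,9,10,11,12,13,14,15: 00111100010

00111100010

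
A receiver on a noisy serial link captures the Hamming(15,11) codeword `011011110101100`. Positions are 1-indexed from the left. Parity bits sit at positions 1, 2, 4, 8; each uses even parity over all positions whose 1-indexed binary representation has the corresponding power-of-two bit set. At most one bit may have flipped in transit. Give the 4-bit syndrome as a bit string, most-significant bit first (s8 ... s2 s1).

0110

s1: b1⊕b3⊕b5⊕b7⊕b9⊕b11⊕b13⊕b15 = 0⊕1⊕1⊕1⊕0⊕0⊕1⊕0 = 0
s2: b2⊕b3⊕b6⊕b7⊕b10⊕b11⊕b14⊕b15 = 1⊕1⊕1⊕1⊕1⊕0⊕0⊕0 = 1
s4: b4⊕b5⊕b6⊕b7⊕b12⊕b13⊕b14⊕b15 = 0⊕1⊕1⊕1⊕1⊕1⊕0⊕0 = 1
s8: b8⊕b9⊕b10⊕b11⊕b12⊕b13⊕b14⊕b15 = 1⊕0⊕1⊕0⊕1⊕1⊕0⊕0 = 0
Syndrome (s8...s1) = 0110 → position 6.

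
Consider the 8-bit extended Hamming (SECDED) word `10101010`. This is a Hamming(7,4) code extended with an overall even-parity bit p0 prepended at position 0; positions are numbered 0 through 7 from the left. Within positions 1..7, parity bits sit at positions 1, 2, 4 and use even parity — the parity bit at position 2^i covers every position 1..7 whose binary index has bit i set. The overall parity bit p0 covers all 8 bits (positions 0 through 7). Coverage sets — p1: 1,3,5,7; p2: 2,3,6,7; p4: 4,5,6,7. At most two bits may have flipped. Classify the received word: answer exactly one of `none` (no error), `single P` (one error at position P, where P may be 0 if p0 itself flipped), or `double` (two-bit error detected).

s1: b1⊕b3⊕b5⊕b7 = 0⊕0⊕0⊕0 = 0
s2: b2⊕b3⊕b6⊕b7 = 1⊕0⊕1⊕0 = 0
s4: b4⊕b5⊕b6⊕b7 = 1⊕0⊕1⊕0 = 0
Syndrome (s4...s1) = 000 → position 0 (no error).
Overall parity (XOR of all 8 bits, including p0): 1⊕0⊕1⊕0⊕1⊕0⊕1⊕0 = 0
Overall=0, syndrome position=0 → no error.

none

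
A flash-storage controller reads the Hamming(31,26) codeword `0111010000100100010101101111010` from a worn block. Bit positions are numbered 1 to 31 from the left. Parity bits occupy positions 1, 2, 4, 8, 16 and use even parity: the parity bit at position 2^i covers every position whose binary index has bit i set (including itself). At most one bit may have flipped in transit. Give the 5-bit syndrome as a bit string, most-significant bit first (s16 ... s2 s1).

s1: b1⊕b3⊕b5⊕b7⊕b9⊕b11⊕b13⊕b15⊕b17⊕b19⊕b21⊕b23⊕b25⊕b27⊕b29⊕b31 = 0⊕1⊕0⊕0⊕0⊕1⊕0⊕0⊕0⊕0⊕0⊕1⊕1⊕1⊕0⊕0 = 1
s2: b2⊕b3⊕b6⊕b7⊕b10⊕b11⊕b14⊕b15⊕b18⊕b19⊕b22⊕b23⊕b26⊕b27⊕b30⊕b31 = 1⊕1⊕1⊕0⊕0⊕1⊕1⊕0⊕1⊕0⊕1⊕1⊕1⊕1⊕1⊕0 = 1
s4: b4⊕b5⊕b6⊕b7⊕b12⊕b13⊕b14⊕b15⊕b20⊕b21⊕b22⊕b23⊕b28⊕b29⊕b30⊕b31 = 1⊕0⊕1⊕0⊕0⊕0⊕1⊕0⊕1⊕0⊕1⊕1⊕1⊕0⊕1⊕0 = 0
s8: b8⊕b9⊕b10⊕b11⊕b12⊕b13⊕b14⊕b15⊕b24⊕b25⊕b26⊕b27⊕b28⊕b29⊕b30⊕b31 = 0⊕0⊕0⊕1⊕0⊕0⊕1⊕0⊕0⊕1⊕1⊕1⊕1⊕0⊕1⊕0 = 1
s16: b16⊕b17⊕b18⊕b19⊕b20⊕b21⊕b22⊕b23⊕b24⊕b25⊕b26⊕b27⊕b28⊕b29⊕b30⊕b31 = 0⊕0⊕1⊕0⊕1⊕0⊕1⊕1⊕0⊕1⊕1⊕1⊕1⊕0⊕1⊕0 = 1
Syndrome (s16...s1) = 11011 → position 27.

11011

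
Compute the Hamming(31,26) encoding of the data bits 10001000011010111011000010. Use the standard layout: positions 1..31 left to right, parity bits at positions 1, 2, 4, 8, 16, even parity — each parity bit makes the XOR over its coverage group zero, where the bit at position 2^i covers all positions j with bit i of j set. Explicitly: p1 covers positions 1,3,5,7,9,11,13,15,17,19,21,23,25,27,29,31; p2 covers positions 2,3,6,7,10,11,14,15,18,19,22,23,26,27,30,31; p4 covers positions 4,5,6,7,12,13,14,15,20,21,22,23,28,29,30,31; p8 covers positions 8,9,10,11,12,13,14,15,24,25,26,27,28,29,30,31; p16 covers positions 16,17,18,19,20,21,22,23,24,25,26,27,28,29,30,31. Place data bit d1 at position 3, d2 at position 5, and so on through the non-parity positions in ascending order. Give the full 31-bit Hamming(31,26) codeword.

1010000010000111010111011000010

Place data bits at non-power-of-two positions: b3=1, b5=0, b6=0, b7=0, b9=1, b10=0, b11=0, b12=0, b13=0, b14=1, b15=1, b17=0, b18=1, b19=0, b20=1, b21=1, b22=1, b23=0, b24=1, b25=1, b26=0, b27=0, b28=0, b29=0, b30=1, b31=0.
p1 = XOR of data positions {3,5,7,9,11,13,15,17,19,21,23,25,27,29,31} = 1⊕0⊕0⊕1⊕0⊕0⊕1⊕0⊕0⊕1⊕0⊕1⊕0⊕0⊕0 = 1
p2 = XOR of data positions {3,6,7,10,11,14,15,18,19,22,23,26,27,30,31} = 1⊕0⊕0⊕0⊕0⊕1⊕1⊕1⊕0⊕1⊕0⊕0⊕0⊕1⊕0 = 0
p4 = XOR of data positions {5,6,7,12,13,14,15,20,21,22,23,28,29,30,31} = 0⊕0⊕0⊕0⊕0⊕1⊕1⊕1⊕1⊕1⊕0⊕0⊕0⊕1⊕0 = 0
p8 = XOR of data positions {9,10,11,12,13,14,15,24,25,26,27,28,29,30,31} = 1⊕0⊕0⊕0⊕0⊕1⊕1⊕1⊕1⊕0⊕0⊕0⊕0⊕1⊕0 = 0
p16 = XOR of data positions {17,18,19,20,21,22,23,24,25,26,27,28,29,30,31} = 0⊕1⊕0⊕1⊕1⊕1⊕0⊕1⊕1⊕0⊕0⊕0⊕0⊕1⊕0 = 1
Codeword b1..b31 = 1010000010000111010111011000010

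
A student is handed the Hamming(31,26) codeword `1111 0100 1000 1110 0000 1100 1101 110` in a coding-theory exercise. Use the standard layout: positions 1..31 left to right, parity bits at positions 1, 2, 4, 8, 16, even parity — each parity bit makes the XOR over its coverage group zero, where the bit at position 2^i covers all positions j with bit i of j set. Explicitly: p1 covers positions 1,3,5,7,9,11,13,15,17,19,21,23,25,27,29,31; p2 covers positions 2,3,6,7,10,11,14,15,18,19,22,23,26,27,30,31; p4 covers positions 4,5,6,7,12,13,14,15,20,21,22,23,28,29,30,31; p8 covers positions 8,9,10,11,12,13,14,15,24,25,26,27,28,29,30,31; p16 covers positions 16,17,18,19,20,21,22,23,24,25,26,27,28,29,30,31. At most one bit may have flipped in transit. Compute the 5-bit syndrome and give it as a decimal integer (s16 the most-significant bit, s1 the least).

24

s1: b1⊕b3⊕b5⊕b7⊕b9⊕b11⊕b13⊕b15⊕b17⊕b19⊕b21⊕b23⊕b25⊕b27⊕b29⊕b31 = 1⊕1⊕0⊕0⊕1⊕0⊕1⊕1⊕0⊕0⊕1⊕0⊕1⊕0⊕1⊕0 = 0
s2: b2⊕b3⊕b6⊕b7⊕b10⊕b11⊕b14⊕b15⊕b18⊕b19⊕b22⊕b23⊕b26⊕b27⊕b30⊕b31 = 1⊕1⊕1⊕0⊕0⊕0⊕1⊕1⊕0⊕0⊕1⊕0⊕1⊕0⊕1⊕0 = 0
s4: b4⊕b5⊕b6⊕b7⊕b12⊕b13⊕b14⊕b15⊕b20⊕b21⊕b22⊕b23⊕b28⊕b29⊕b30⊕b31 = 1⊕0⊕1⊕0⊕0⊕1⊕1⊕1⊕0⊕1⊕1⊕0⊕1⊕1⊕1⊕0 = 0
s8: b8⊕b9⊕b10⊕b11⊕b12⊕b13⊕b14⊕b15⊕b24⊕b25⊕b26⊕b27⊕b28⊕b29⊕b30⊕b31 = 0⊕1⊕0⊕0⊕0⊕1⊕1⊕1⊕0⊕1⊕1⊕0⊕1⊕1⊕1⊕0 = 1
s16: b16⊕b17⊕b18⊕b19⊕b20⊕b21⊕b22⊕b23⊕b24⊕b25⊕b26⊕b27⊕b28⊕b29⊕b30⊕b31 = 0⊕0⊕0⊕0⊕0⊕1⊕1⊕0⊕0⊕1⊕1⊕0⊕1⊕1⊕1⊕0 = 1
Syndrome (s16...s1) = 11000 → position 24.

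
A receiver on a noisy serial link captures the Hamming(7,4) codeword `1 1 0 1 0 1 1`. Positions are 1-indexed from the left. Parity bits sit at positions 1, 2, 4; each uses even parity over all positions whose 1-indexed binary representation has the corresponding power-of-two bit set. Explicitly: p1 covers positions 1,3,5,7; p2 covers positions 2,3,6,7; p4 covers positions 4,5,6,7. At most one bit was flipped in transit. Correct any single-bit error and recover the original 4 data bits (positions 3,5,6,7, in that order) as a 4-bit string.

0001

s1: b1⊕b3⊕b5⊕b7 = 1⊕0⊕0⊕1 = 0
s2: b2⊕b3⊕b6⊕b7 = 1⊕0⊕1⊕1 = 1
s4: b4⊕b5⊕b6⊕b7 = 1⊕0⊕1⊕1 = 1
Syndrome (s4...s1) = 110 → position 6.
Flip bit 6: corrected codeword = 1101001
Data bits at positions 3,5,6,7: 0001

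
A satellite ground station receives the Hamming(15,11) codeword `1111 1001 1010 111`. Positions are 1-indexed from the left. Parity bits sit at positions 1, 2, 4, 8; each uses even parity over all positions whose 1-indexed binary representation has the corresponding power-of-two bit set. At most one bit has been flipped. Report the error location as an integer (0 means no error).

s1: b1⊕b3⊕b5⊕b7⊕b9⊕b11⊕b13⊕b15 = 1⊕1⊕1⊕0⊕1⊕1⊕1⊕1 = 1
s2: b2⊕b3⊕b6⊕b7⊕b10⊕b11⊕b14⊕b15 = 1⊕1⊕0⊕0⊕0⊕1⊕1⊕1 = 1
s4: b4⊕b5⊕b6⊕b7⊕b12⊕b13⊕b14⊕b15 = 1⊕1⊕0⊕0⊕0⊕1⊕1⊕1 = 1
s8: b8⊕b9⊕b10⊕b11⊕b12⊕b13⊕b14⊕b15 = 1⊕1⊕0⊕1⊕0⊕1⊕1⊕1 = 0
Syndrome (s8...s1) = 0111 → position 7.

7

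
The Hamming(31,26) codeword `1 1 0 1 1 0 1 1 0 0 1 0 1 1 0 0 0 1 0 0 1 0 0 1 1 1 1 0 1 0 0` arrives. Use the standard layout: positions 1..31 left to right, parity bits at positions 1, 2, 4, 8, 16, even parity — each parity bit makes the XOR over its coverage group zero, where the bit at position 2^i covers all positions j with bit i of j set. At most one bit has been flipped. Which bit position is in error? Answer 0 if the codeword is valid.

s1: b1⊕b3⊕b5⊕b7⊕b9⊕b11⊕b13⊕b15⊕b17⊕b19⊕b21⊕b23⊕b25⊕b27⊕b29⊕b31 = 1⊕0⊕1⊕1⊕0⊕1⊕1⊕0⊕0⊕0⊕1⊕0⊕1⊕1⊕1⊕0 = 1
s2: b2⊕b3⊕b6⊕b7⊕b10⊕b11⊕b14⊕b15⊕b18⊕b19⊕b22⊕b23⊕b26⊕b27⊕b30⊕b31 = 1⊕0⊕0⊕1⊕0⊕1⊕1⊕0⊕1⊕0⊕0⊕0⊕1⊕1⊕0⊕0 = 1
s4: b4⊕b5⊕b6⊕b7⊕b12⊕b13⊕b14⊕b15⊕b20⊕b21⊕b22⊕b23⊕b28⊕b29⊕b30⊕b31 = 1⊕1⊕0⊕1⊕0⊕1⊕1⊕0⊕0⊕1⊕0⊕0⊕0⊕1⊕0⊕0 = 1
s8: b8⊕b9⊕b10⊕b11⊕b12⊕b13⊕b14⊕b15⊕b24⊕b25⊕b26⊕b27⊕b28⊕b29⊕b30⊕b31 = 1⊕0⊕0⊕1⊕0⊕1⊕1⊕0⊕1⊕1⊕1⊕1⊕0⊕1⊕0⊕0 = 1
s16: b16⊕b17⊕b18⊕b19⊕b20⊕b21⊕b22⊕b23⊕b24⊕b25⊕b26⊕b27⊕b28⊕b29⊕b30⊕b31 = 0⊕0⊕1⊕0⊕0⊕1⊕0⊕0⊕1⊕1⊕1⊕1⊕0⊕1⊕0⊕0 = 1
Syndrome (s16...s1) = 11111 → position 31.

31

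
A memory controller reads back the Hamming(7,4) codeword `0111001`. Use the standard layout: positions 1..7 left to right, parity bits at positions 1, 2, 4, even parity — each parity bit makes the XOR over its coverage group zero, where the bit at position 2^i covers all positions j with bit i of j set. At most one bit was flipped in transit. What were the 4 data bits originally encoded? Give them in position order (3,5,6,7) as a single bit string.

s1: b1⊕b3⊕b5⊕b7 = 0⊕1⊕0⊕1 = 0
s2: b2⊕b3⊕b6⊕b7 = 1⊕1⊕0⊕1 = 1
s4: b4⊕b5⊕b6⊕b7 = 1⊕0⊕0⊕1 = 0
Syndrome (s4...s1) = 010 → position 2.
Flip bit 2: corrected codeword = 0011001
Data bits at positions 3,5,6,7: 1001

1001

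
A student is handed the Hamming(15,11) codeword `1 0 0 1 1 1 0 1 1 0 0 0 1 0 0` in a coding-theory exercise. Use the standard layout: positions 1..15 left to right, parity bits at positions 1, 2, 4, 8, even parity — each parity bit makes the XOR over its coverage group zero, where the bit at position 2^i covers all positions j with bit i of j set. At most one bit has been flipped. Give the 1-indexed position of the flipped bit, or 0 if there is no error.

s1: b1⊕b3⊕b5⊕b7⊕b9⊕b11⊕b13⊕b15 = 1⊕0⊕1⊕0⊕1⊕0⊕1⊕0 = 0
s2: b2⊕b3⊕b6⊕b7⊕b10⊕b11⊕b14⊕b15 = 0⊕0⊕1⊕0⊕0⊕0⊕0⊕0 = 1
s4: b4⊕b5⊕b6⊕b7⊕b12⊕b13⊕b14⊕b15 = 1⊕1⊕1⊕0⊕0⊕1⊕0⊕0 = 0
s8: b8⊕b9⊕b10⊕b11⊕b12⊕b13⊕b14⊕b15 = 1⊕1⊕0⊕0⊕0⊕1⊕0⊕0 = 1
Syndrome (s8...s1) = 1010 → position 10.

10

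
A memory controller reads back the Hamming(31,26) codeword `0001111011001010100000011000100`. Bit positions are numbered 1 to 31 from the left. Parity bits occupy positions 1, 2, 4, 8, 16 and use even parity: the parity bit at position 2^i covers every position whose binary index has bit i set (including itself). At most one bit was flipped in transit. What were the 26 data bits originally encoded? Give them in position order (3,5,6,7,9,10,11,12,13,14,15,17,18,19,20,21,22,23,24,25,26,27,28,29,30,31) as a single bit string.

s1: b1⊕b3⊕b5⊕b7⊕b9⊕b11⊕b13⊕b15⊕b17⊕b19⊕b21⊕b23⊕b25⊕b27⊕b29⊕b31 = 0⊕0⊕1⊕1⊕1⊕0⊕1⊕1⊕1⊕0⊕0⊕0⊕1⊕0⊕1⊕0 = 0
s2: b2⊕b3⊕b6⊕b7⊕b10⊕b11⊕b14⊕b15⊕b18⊕b19⊕b22⊕b23⊕b26⊕b27⊕b30⊕b31 = 0⊕0⊕1⊕1⊕1⊕0⊕0⊕1⊕0⊕0⊕0⊕0⊕0⊕0⊕0⊕0 = 0
s4: b4⊕b5⊕b6⊕b7⊕b12⊕b13⊕b14⊕b15⊕b20⊕b21⊕b22⊕b23⊕b28⊕b29⊕b30⊕b31 = 1⊕1⊕1⊕1⊕0⊕1⊕0⊕1⊕0⊕0⊕0⊕0⊕0⊕1⊕0⊕0 = 1
s8: b8⊕b9⊕b10⊕b11⊕b12⊕b13⊕b14⊕b15⊕b24⊕b25⊕b26⊕b27⊕b28⊕b29⊕b30⊕b31 = 0⊕1⊕1⊕0⊕0⊕1⊕0⊕1⊕1⊕1⊕0⊕0⊕0⊕1⊕0⊕0 = 1
s16: b16⊕b17⊕b18⊕b19⊕b20⊕b21⊕b22⊕b23⊕b24⊕b25⊕b26⊕b27⊕b28⊕b29⊕b30⊕b31 = 0⊕1⊕0⊕0⊕0⊕0⊕0⊕0⊕1⊕1⊕0⊕0⊕0⊕1⊕0⊕0 = 0
Syndrome (s16...s1) = 01100 → position 12.
Flip bit 12: corrected codeword = 0001111011011010100000011000100
Data bits at positions 3,5,6,7,9,10,11,12,13,14,15,17,18,19,20,21,22,23,24,25,26,27,28,29,30,31: 01111101101100000011000100

01111101101100000011000100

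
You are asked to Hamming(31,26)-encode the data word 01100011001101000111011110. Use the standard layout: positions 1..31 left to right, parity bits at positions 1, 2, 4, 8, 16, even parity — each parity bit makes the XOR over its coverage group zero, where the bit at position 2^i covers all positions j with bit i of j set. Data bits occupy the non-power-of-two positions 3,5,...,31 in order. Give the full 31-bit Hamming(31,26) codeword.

Place data bits at non-power-of-two positions: b3=0, b5=1, b6=1, b7=0, b9=0, b10=0, b11=1, b12=1, b13=0, b14=0, b15=1, b17=1, b18=0, b19=1, b20=0, b21=0, b22=0, b23=1, b24=1, b25=1, b26=0, b27=1, b28=1, b29=1, b30=1, b31=0.
p1 = XOR of data positions {3,5,7,9,11,13,15,17,19,21,23,25,27,29,31} = 0⊕1⊕0⊕0⊕1⊕0⊕1⊕1⊕1⊕0⊕1⊕1⊕1⊕1⊕0 = 1
p2 = XOR of data positions {3,6,7,10,11,14,15,18,19,22,23,26,27,30,31} = 0⊕1⊕0⊕0⊕1⊕0⊕1⊕0⊕1⊕0⊕1⊕0⊕1⊕1⊕0 = 1
p4 = XOR of data positions {5,6,7,12,13,14,15,20,21,22,23,28,29,30,31} = 1⊕1⊕0⊕1⊕0⊕0⊕1⊕0⊕0⊕0⊕1⊕1⊕1⊕1⊕0 = 0
p8 = XOR of data positions {9,10,11,12,13,14,15,24,25,26,27,28,29,30,31} = 0⊕0⊕1⊕1⊕0⊕0⊕1⊕1⊕1⊕0⊕1⊕1⊕1⊕1⊕0 = 1
p16 = XOR of data positions {17,18,19,20,21,22,23,24,25,26,27,28,29,30,31} = 1⊕0⊕1⊕0⊕0⊕0⊕1⊕1⊕1⊕0⊕1⊕1⊕1⊕1⊕0 = 1
Codeword b1..b31 = 1100110100110011101000111011110

1100110100110011101000111011110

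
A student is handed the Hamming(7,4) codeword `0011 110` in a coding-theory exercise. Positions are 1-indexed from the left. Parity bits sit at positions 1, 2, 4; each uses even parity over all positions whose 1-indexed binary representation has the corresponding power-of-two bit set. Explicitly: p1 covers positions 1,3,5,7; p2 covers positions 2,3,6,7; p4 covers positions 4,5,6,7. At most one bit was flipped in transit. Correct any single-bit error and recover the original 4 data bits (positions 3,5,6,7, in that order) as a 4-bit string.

s1: b1⊕b3⊕b5⊕b7 = 0⊕1⊕1⊕0 = 0
s2: b2⊕b3⊕b6⊕b7 = 0⊕1⊕1⊕0 = 0
s4: b4⊕b5⊕b6⊕b7 = 1⊕1⊕1⊕0 = 1
Syndrome (s4...s1) = 100 → position 4.
Flip bit 4: corrected codeword = 0010110
Data bits at positions 3,5,6,7: 1110

1110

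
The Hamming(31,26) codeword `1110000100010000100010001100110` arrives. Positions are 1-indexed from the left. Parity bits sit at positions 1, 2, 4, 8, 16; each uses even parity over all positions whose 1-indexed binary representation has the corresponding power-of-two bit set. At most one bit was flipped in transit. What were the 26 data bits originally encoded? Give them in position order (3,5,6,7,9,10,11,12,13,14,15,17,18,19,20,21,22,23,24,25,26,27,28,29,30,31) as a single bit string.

10000001000100010001100110

s1: b1⊕b3⊕b5⊕b7⊕b9⊕b11⊕b13⊕b15⊕b17⊕b19⊕b21⊕b23⊕b25⊕b27⊕b29⊕b31 = 1⊕1⊕0⊕0⊕0⊕0⊕0⊕0⊕1⊕0⊕1⊕0⊕1⊕0⊕1⊕0 = 0
s2: b2⊕b3⊕b6⊕b7⊕b10⊕b11⊕b14⊕b15⊕b18⊕b19⊕b22⊕b23⊕b26⊕b27⊕b30⊕b31 = 1⊕1⊕0⊕0⊕0⊕0⊕0⊕0⊕0⊕0⊕0⊕0⊕1⊕0⊕1⊕0 = 0
s4: b4⊕b5⊕b6⊕b7⊕b12⊕b13⊕b14⊕b15⊕b20⊕b21⊕b22⊕b23⊕b28⊕b29⊕b30⊕b31 = 0⊕0⊕0⊕0⊕1⊕0⊕0⊕0⊕0⊕1⊕0⊕0⊕0⊕1⊕1⊕0 = 0
s8: b8⊕b9⊕b10⊕b11⊕b12⊕b13⊕b14⊕b15⊕b24⊕b25⊕b26⊕b27⊕b28⊕b29⊕b30⊕b31 = 1⊕0⊕0⊕0⊕1⊕0⊕0⊕0⊕0⊕1⊕1⊕0⊕0⊕1⊕1⊕0 = 0
s16: b16⊕b17⊕b18⊕b19⊕b20⊕b21⊕b22⊕b23⊕b24⊕b25⊕b26⊕b27⊕b28⊕b29⊕b30⊕b31 = 0⊕1⊕0⊕0⊕0⊕1⊕0⊕0⊕0⊕1⊕1⊕0⊕0⊕1⊕1⊕0 = 0
Syndrome (s16...s1) = 00000 → position 0 (no error).
No correction needed.
Data bits at positions 3,5,6,7,9,10,11,12,13,14,15,17,18,19,20,21,22,23,24,25,26,27,28,29,30,31: 10000001000100010001100110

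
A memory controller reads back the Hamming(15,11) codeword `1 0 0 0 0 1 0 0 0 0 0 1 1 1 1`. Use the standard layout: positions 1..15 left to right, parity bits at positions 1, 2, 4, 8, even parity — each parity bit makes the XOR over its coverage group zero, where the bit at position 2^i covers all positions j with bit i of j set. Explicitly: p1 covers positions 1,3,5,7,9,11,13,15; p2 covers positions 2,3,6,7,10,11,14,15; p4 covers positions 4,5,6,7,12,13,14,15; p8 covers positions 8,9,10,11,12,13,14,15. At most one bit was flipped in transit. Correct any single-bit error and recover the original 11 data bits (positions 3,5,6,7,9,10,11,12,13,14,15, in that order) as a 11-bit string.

s1: b1⊕b3⊕b5⊕b7⊕b9⊕b11⊕b13⊕b15 = 1⊕0⊕0⊕0⊕0⊕0⊕1⊕1 = 1
s2: b2⊕b3⊕b6⊕b7⊕b10⊕b11⊕b14⊕b15 = 0⊕0⊕1⊕0⊕0⊕0⊕1⊕1 = 1
s4: b4⊕b5⊕b6⊕b7⊕b12⊕b13⊕b14⊕b15 = 0⊕0⊕1⊕0⊕1⊕1⊕1⊕1 = 1
s8: b8⊕b9⊕b10⊕b11⊕b12⊕b13⊕b14⊕b15 = 0⊕0⊕0⊕0⊕1⊕1⊕1⊕1 = 0
Syndrome (s8...s1) = 0111 → position 7.
Flip bit 7: corrected codeword = 100001100001111
Data bits at positions 3,5,6,7,9,10,11,12,13,14,15: 00110001111

00110001111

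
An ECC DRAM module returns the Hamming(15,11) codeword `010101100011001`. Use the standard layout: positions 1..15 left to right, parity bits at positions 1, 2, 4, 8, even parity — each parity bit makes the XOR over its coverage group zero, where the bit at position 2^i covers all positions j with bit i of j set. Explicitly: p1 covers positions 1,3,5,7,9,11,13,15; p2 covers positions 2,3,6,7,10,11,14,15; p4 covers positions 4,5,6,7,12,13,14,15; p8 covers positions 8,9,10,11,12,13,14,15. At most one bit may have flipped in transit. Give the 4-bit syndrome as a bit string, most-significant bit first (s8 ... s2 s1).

1111

s1: b1⊕b3⊕b5⊕b7⊕b9⊕b11⊕b13⊕b15 = 0⊕0⊕0⊕1⊕0⊕1⊕0⊕1 = 1
s2: b2⊕b3⊕b6⊕b7⊕b10⊕b11⊕b14⊕b15 = 1⊕0⊕1⊕1⊕0⊕1⊕0⊕1 = 1
s4: b4⊕b5⊕b6⊕b7⊕b12⊕b13⊕b14⊕b15 = 1⊕0⊕1⊕1⊕1⊕0⊕0⊕1 = 1
s8: b8⊕b9⊕b10⊕b11⊕b12⊕b13⊕b14⊕b15 = 0⊕0⊕0⊕1⊕1⊕0⊕0⊕1 = 1
Syndrome (s8...s1) = 1111 → position 15.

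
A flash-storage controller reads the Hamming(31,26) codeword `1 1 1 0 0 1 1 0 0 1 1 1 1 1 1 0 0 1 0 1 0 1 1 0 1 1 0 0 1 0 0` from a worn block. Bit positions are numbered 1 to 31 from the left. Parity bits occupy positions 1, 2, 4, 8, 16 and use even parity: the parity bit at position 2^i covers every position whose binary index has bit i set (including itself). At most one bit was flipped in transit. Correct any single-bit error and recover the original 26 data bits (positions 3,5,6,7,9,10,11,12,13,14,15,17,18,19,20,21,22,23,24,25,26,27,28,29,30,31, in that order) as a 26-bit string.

s1: b1⊕b3⊕b5⊕b7⊕b9⊕b11⊕b13⊕b15⊕b17⊕b19⊕b21⊕b23⊕b25⊕b27⊕b29⊕b31 = 1⊕1⊕0⊕1⊕0⊕1⊕1⊕1⊕0⊕0⊕0⊕1⊕1⊕0⊕1⊕0 = 1
s2: b2⊕b3⊕b6⊕b7⊕b10⊕b11⊕b14⊕b15⊕b18⊕b19⊕b22⊕b23⊕b26⊕b27⊕b30⊕b31 = 1⊕1⊕1⊕1⊕1⊕1⊕1⊕1⊕1⊕0⊕1⊕1⊕1⊕0⊕0⊕0 = 0
s4: b4⊕b5⊕b6⊕b7⊕b12⊕b13⊕b14⊕b15⊕b20⊕b21⊕b22⊕b23⊕b28⊕b29⊕b30⊕b31 = 0⊕0⊕1⊕1⊕1⊕1⊕1⊕1⊕1⊕0⊕1⊕1⊕0⊕1⊕0⊕0 = 0
s8: b8⊕b9⊕b10⊕b11⊕b12⊕b13⊕b14⊕b15⊕b24⊕b25⊕b26⊕b27⊕b28⊕b29⊕b30⊕b31 = 0⊕0⊕1⊕1⊕1⊕1⊕1⊕1⊕0⊕1⊕1⊕0⊕0⊕1⊕0⊕0 = 1
s16: b16⊕b17⊕b18⊕b19⊕b20⊕b21⊕b22⊕b23⊕b24⊕b25⊕b26⊕b27⊕b28⊕b29⊕b30⊕b31 = 0⊕0⊕1⊕0⊕1⊕0⊕1⊕1⊕0⊕1⊕1⊕0⊕0⊕1⊕0⊕0 = 1
Syndrome (s16...s1) = 11001 → position 25.
Flip bit 25: corrected codeword = 1110011001111110010101100100100
Data bits at positions 3,5,6,7,9,10,11,12,13,14,15,17,18,19,20,21,22,23,24,25,26,27,28,29,30,31: 10110111111010101100100100

10110111111010101100100100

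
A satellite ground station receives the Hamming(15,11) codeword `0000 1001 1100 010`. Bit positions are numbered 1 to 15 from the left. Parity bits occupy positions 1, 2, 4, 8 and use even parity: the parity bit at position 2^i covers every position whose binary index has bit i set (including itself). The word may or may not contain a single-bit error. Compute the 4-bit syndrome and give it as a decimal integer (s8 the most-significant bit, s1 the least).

s1: b1⊕b3⊕b5⊕b7⊕b9⊕b11⊕b13⊕b15 = 0⊕0⊕1⊕0⊕1⊕0⊕0⊕0 = 0
s2: b2⊕b3⊕b6⊕b7⊕b10⊕b11⊕b14⊕b15 = 0⊕0⊕0⊕0⊕1⊕0⊕1⊕0 = 0
s4: b4⊕b5⊕b6⊕b7⊕b12⊕b13⊕b14⊕b15 = 0⊕1⊕0⊕0⊕0⊕0⊕1⊕0 = 0
s8: b8⊕b9⊕b10⊕b11⊕b12⊕b13⊕b14⊕b15 = 1⊕1⊕1⊕0⊕0⊕0⊕1⊕0 = 0
Syndrome (s8...s1) = 0000 → position 0 (no error).

0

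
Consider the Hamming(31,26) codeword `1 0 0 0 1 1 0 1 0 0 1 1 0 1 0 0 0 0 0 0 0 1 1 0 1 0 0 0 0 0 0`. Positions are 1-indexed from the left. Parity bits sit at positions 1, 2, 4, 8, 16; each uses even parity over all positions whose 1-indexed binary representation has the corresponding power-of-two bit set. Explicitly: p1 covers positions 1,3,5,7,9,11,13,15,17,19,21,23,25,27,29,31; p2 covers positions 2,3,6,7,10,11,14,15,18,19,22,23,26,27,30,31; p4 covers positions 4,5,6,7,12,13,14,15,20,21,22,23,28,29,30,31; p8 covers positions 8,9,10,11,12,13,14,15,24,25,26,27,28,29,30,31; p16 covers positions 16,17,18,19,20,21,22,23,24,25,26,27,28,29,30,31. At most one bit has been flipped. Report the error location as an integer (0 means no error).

27

s1: b1⊕b3⊕b5⊕b7⊕b9⊕b11⊕b13⊕b15⊕b17⊕b19⊕b21⊕b23⊕b25⊕b27⊕b29⊕b31 = 1⊕0⊕1⊕0⊕0⊕1⊕0⊕0⊕0⊕0⊕0⊕1⊕1⊕0⊕0⊕0 = 1
s2: b2⊕b3⊕b6⊕b7⊕b10⊕b11⊕b14⊕b15⊕b18⊕b19⊕b22⊕b23⊕b26⊕b27⊕b30⊕b31 = 0⊕0⊕1⊕0⊕0⊕1⊕1⊕0⊕0⊕0⊕1⊕1⊕0⊕0⊕0⊕0 = 1
s4: b4⊕b5⊕b6⊕b7⊕b12⊕b13⊕b14⊕b15⊕b20⊕b21⊕b22⊕b23⊕b28⊕b29⊕b30⊕b31 = 0⊕1⊕1⊕0⊕1⊕0⊕1⊕0⊕0⊕0⊕1⊕1⊕0⊕0⊕0⊕0 = 0
s8: b8⊕b9⊕b10⊕b11⊕b12⊕b13⊕b14⊕b15⊕b24⊕b25⊕b26⊕b27⊕b28⊕b29⊕b30⊕b31 = 1⊕0⊕0⊕1⊕1⊕0⊕1⊕0⊕0⊕1⊕0⊕0⊕0⊕0⊕0⊕0 = 1
s16: b16⊕b17⊕b18⊕b19⊕b20⊕b21⊕b22⊕b23⊕b24⊕b25⊕b26⊕b27⊕b28⊕b29⊕b30⊕b31 = 0⊕0⊕0⊕0⊕0⊕0⊕1⊕1⊕0⊕1⊕0⊕0⊕0⊕0⊕0⊕0 = 1
Syndrome (s16...s1) = 11011 → position 27.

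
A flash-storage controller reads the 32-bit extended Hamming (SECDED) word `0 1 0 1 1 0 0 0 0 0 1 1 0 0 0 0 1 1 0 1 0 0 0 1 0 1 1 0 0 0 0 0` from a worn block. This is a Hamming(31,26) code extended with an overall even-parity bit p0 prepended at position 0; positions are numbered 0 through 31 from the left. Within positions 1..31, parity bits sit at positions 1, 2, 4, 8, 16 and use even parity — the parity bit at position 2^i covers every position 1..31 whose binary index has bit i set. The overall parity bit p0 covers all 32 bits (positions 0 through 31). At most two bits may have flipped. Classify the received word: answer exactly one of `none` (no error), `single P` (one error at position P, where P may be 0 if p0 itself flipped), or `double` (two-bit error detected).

s1: b1⊕b3⊕b5⊕b7⊕b9⊕b11⊕b13⊕b15⊕b17⊕b19⊕b21⊕b23⊕b25⊕b27⊕b29⊕b31 = 1⊕1⊕0⊕0⊕0⊕1⊕0⊕0⊕1⊕1⊕0⊕1⊕1⊕0⊕0⊕0 = 1
s2: b2⊕b3⊕b6⊕b7⊕b10⊕b11⊕b14⊕b15⊕b18⊕b19⊕b22⊕b23⊕b26⊕b27⊕b30⊕b31 = 0⊕1⊕0⊕0⊕1⊕1⊕0⊕0⊕0⊕1⊕0⊕1⊕1⊕0⊕0⊕0 = 0
s4: b4⊕b5⊕b6⊕b7⊕b12⊕b13⊕b14⊕b15⊕b20⊕b21⊕b22⊕b23⊕b28⊕b29⊕b30⊕b31 = 1⊕0⊕0⊕0⊕0⊕0⊕0⊕0⊕0⊕0⊕0⊕1⊕0⊕0⊕0⊕0 = 0
s8: b8⊕b9⊕b10⊕b11⊕b12⊕b13⊕b14⊕b15⊕b24⊕b25⊕b26⊕b27⊕b28⊕b29⊕b30⊕b31 = 0⊕0⊕1⊕1⊕0⊕0⊕0⊕0⊕0⊕1⊕1⊕0⊕0⊕0⊕0⊕0 = 0
s16: b16⊕b17⊕b18⊕b19⊕b20⊕b21⊕b22⊕b23⊕b24⊕b25⊕b26⊕b27⊕b28⊕b29⊕b30⊕b31 = 1⊕1⊕0⊕1⊕0⊕0⊕0⊕1⊕0⊕1⊕1⊕0⊕0⊕0⊕0⊕0 = 0
Syndrome (s16...s1) = 00001 → position 1.
Overall parity (XOR of all 32 bits, including p0): 0⊕1⊕0⊕1⊕1⊕0⊕0⊕0⊕0⊕0⊕1⊕1⊕0⊕0⊕0⊕0⊕1⊕1⊕0⊕1⊕0⊕0⊕0⊕1⊕0⊕1⊕1⊕0⊕0⊕0⊕0⊕0 = 1
Overall=1, syndrome position=1 → single-bit error at position 1.

single 1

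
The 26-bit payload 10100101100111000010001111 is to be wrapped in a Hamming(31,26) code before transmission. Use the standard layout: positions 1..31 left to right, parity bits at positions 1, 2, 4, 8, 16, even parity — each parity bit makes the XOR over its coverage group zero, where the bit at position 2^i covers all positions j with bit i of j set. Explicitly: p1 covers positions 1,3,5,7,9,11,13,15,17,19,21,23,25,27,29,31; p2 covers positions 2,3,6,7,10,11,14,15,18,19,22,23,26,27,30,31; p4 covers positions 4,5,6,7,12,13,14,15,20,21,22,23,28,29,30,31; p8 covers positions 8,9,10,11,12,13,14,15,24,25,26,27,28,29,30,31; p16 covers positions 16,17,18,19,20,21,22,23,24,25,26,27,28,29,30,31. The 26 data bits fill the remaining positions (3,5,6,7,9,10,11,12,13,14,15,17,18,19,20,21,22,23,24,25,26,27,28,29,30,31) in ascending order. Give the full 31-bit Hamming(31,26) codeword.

0111010001011000111000010001111

Place data bits at non-power-of-two positions: b3=1, b5=0, b6=1, b7=0, b9=0, b10=1, b11=0, b12=1, b13=1, b14=0, b15=0, b17=1, b18=1, b19=1, b20=0, b21=0, b22=0, b23=0, b24=1, b25=0, b26=0, b27=0, b28=1, b29=1, b30=1, b31=1.
p1 = XOR of data positions {3,5,7,9,11,13,15,17,19,21,23,25,27,29,31} = 1⊕0⊕0⊕0⊕0⊕1⊕0⊕1⊕1⊕0⊕0⊕0⊕0⊕1⊕1 = 0
p2 = XOR of data positions {3,6,7,10,11,14,15,18,19,22,23,26,27,30,31} = 1⊕1⊕0⊕1⊕0⊕0⊕0⊕1⊕1⊕0⊕0⊕0⊕0⊕1⊕1 = 1
p4 = XOR of data positions {5,6,7,12,13,14,15,20,21,22,23,28,29,30,31} = 0⊕1⊕0⊕1⊕1⊕0⊕0⊕0⊕0⊕0⊕0⊕1⊕1⊕1⊕1 = 1
p8 = XOR of data positions {9,10,11,12,13,14,15,24,25,26,27,28,29,30,31} = 0⊕1⊕0⊕1⊕1⊕0⊕0⊕1⊕0⊕0⊕0⊕1⊕1⊕1⊕1 = 0
p16 = XOR of data positions {17,18,19,20,21,22,23,24,25,26,27,28,29,30,31} = 1⊕1⊕1⊕0⊕0⊕0⊕0⊕1⊕0⊕0⊕0⊕1⊕1⊕1⊕1 = 0
Codeword b1..b31 = 0111010001011000111000010001111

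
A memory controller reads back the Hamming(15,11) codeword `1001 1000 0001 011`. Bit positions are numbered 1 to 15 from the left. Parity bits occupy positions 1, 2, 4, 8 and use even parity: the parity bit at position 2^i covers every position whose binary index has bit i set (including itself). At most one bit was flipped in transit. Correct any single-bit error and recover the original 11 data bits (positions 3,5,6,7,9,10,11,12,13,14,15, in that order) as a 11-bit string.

01000001111

s1: b1⊕b3⊕b5⊕b7⊕b9⊕b11⊕b13⊕b15 = 1⊕0⊕1⊕0⊕0⊕0⊕0⊕1 = 1
s2: b2⊕b3⊕b6⊕b7⊕b10⊕b11⊕b14⊕b15 = 0⊕0⊕0⊕0⊕0⊕0⊕1⊕1 = 0
s4: b4⊕b5⊕b6⊕b7⊕b12⊕b13⊕b14⊕b15 = 1⊕1⊕0⊕0⊕1⊕0⊕1⊕1 = 1
s8: b8⊕b9⊕b10⊕b11⊕b12⊕b13⊕b14⊕b15 = 0⊕0⊕0⊕0⊕1⊕0⊕1⊕1 = 1
Syndrome (s8...s1) = 1101 → position 13.
Flip bit 13: corrected codeword = 100110000001111
Data bits at positions 3,5,6,7,9,10,11,12,13,14,15: 01000001111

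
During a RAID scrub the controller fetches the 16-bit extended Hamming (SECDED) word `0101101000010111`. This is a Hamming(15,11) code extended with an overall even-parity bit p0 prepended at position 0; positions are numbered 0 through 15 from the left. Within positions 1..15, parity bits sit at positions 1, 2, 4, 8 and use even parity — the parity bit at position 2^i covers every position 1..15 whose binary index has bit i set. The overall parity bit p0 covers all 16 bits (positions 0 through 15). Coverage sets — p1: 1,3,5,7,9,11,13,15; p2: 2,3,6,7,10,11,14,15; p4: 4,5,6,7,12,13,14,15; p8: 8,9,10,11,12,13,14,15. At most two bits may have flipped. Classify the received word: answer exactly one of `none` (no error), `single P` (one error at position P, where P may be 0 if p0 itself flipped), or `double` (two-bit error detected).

double

s1: b1⊕b3⊕b5⊕b7⊕b9⊕b11⊕b13⊕b15 = 1⊕1⊕0⊕0⊕0⊕1⊕1⊕1 = 1
s2: b2⊕b3⊕b6⊕b7⊕b10⊕b11⊕b14⊕b15 = 0⊕1⊕1⊕0⊕0⊕1⊕1⊕1 = 1
s4: b4⊕b5⊕b6⊕b7⊕b12⊕b13⊕b14⊕b15 = 1⊕0⊕1⊕0⊕0⊕1⊕1⊕1 = 1
s8: b8⊕b9⊕b10⊕b11⊕b12⊕b13⊕b14⊕b15 = 0⊕0⊕0⊕1⊕0⊕1⊕1⊕1 = 0
Syndrome (s8...s1) = 0111 → position 7.
Overall parity (XOR of all 16 bits, including p0): 0⊕1⊕0⊕1⊕1⊕0⊕1⊕0⊕0⊕0⊕0⊕1⊕0⊕1⊕1⊕1 = 0
Overall=0, syndrome position=7 → double-bit error detected (uncorrectable).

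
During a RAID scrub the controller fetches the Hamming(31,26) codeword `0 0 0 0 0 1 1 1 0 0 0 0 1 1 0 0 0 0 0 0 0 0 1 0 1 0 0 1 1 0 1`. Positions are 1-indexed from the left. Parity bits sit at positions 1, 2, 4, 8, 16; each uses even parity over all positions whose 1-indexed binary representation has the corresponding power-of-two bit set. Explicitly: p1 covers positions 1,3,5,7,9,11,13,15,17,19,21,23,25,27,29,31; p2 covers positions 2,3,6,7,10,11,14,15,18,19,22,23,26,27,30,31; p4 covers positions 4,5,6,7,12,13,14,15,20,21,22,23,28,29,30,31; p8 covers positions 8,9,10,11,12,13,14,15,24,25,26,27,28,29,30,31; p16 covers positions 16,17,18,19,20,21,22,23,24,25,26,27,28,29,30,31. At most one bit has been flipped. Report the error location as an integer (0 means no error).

s1: b1⊕b3⊕b5⊕b7⊕b9⊕b11⊕b13⊕b15⊕b17⊕b19⊕b21⊕b23⊕b25⊕b27⊕b29⊕b31 = 0⊕0⊕0⊕1⊕0⊕0⊕1⊕0⊕0⊕0⊕0⊕1⊕1⊕0⊕1⊕1 = 0
s2: b2⊕b3⊕b6⊕b7⊕b10⊕b11⊕b14⊕b15⊕b18⊕b19⊕b22⊕b23⊕b26⊕b27⊕b30⊕b31 = 0⊕0⊕1⊕1⊕0⊕0⊕1⊕0⊕0⊕0⊕0⊕1⊕0⊕0⊕0⊕1 = 1
s4: b4⊕b5⊕b6⊕b7⊕b12⊕b13⊕b14⊕b15⊕b20⊕b21⊕b22⊕b23⊕b28⊕b29⊕b30⊕b31 = 0⊕0⊕1⊕1⊕0⊕1⊕1⊕0⊕0⊕0⊕0⊕1⊕1⊕1⊕0⊕1 = 0
s8: b8⊕b9⊕b10⊕b11⊕b12⊕b13⊕b14⊕b15⊕b24⊕b25⊕b26⊕b27⊕b28⊕b29⊕b30⊕b31 = 1⊕0⊕0⊕0⊕0⊕1⊕1⊕0⊕0⊕1⊕0⊕0⊕1⊕1⊕0⊕1 = 1
s16: b16⊕b17⊕b18⊕b19⊕b20⊕b21⊕b22⊕b23⊕b24⊕b25⊕b26⊕b27⊕b28⊕b29⊕b30⊕b31 = 0⊕0⊕0⊕0⊕0⊕0⊕0⊕1⊕0⊕1⊕0⊕0⊕1⊕1⊕0⊕1 = 1
Syndrome (s16...s1) = 11010 → position 26.

26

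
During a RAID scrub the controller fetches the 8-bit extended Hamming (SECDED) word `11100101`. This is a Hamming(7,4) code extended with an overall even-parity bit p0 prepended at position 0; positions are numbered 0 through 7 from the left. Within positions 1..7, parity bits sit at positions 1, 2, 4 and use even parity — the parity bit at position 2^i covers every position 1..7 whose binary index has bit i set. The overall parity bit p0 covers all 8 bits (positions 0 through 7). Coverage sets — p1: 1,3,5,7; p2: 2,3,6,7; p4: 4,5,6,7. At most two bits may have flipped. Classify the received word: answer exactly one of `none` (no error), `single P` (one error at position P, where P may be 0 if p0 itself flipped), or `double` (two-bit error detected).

s1: b1⊕b3⊕b5⊕b7 = 1⊕0⊕1⊕1 = 1
s2: b2⊕b3⊕b6⊕b7 = 1⊕0⊕0⊕1 = 0
s4: b4⊕b5⊕b6⊕b7 = 0⊕1⊕0⊕1 = 0
Syndrome (s4...s1) = 001 → position 1.
Overall parity (XOR of all 8 bits, including p0): 1⊕1⊕1⊕0⊕0⊕1⊕0⊕1 = 1
Overall=1, syndrome position=1 → single-bit error at position 1.

single 1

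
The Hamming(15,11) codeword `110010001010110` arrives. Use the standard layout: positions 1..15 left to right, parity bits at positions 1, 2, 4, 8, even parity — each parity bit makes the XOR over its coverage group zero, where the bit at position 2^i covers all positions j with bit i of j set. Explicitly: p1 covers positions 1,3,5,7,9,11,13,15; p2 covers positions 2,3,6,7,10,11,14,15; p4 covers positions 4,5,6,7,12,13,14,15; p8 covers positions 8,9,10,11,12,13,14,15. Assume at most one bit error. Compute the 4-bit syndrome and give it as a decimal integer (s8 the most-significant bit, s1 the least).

s1: b1⊕b3⊕b5⊕b7⊕b9⊕b11⊕b13⊕b15 = 1⊕0⊕1⊕0⊕1⊕1⊕1⊕0 = 1
s2: b2⊕b3⊕b6⊕b7⊕b10⊕b11⊕b14⊕b15 = 1⊕0⊕0⊕0⊕0⊕1⊕1⊕0 = 1
s4: b4⊕b5⊕b6⊕b7⊕b12⊕b13⊕b14⊕b15 = 0⊕1⊕0⊕0⊕0⊕1⊕1⊕0 = 1
s8: b8⊕b9⊕b10⊕b11⊕b12⊕b13⊕b14⊕b15 = 0⊕1⊕0⊕1⊕0⊕1⊕1⊕0 = 0
Syndrome (s8...s1) = 0111 → position 7.

7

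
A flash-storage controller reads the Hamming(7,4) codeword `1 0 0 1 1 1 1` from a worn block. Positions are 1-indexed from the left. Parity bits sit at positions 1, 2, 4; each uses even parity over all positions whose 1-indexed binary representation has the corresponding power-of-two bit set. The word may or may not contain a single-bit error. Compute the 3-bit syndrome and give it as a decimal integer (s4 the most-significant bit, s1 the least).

s1: b1⊕b3⊕b5⊕b7 = 1⊕0⊕1⊕1 = 1
s2: b2⊕b3⊕b6⊕b7 = 0⊕0⊕1⊕1 = 0
s4: b4⊕b5⊕b6⊕b7 = 1⊕1⊕1⊕1 = 0
Syndrome (s4...s1) = 001 → position 1.

1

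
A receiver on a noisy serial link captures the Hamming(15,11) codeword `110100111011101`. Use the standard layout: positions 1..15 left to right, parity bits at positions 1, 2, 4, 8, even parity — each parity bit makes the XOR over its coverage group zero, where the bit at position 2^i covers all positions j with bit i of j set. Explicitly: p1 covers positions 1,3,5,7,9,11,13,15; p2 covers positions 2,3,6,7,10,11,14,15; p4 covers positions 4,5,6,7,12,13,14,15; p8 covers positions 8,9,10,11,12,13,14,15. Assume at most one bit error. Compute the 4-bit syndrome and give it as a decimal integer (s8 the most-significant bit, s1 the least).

s1: b1⊕b3⊕b5⊕b7⊕b9⊕b11⊕b13⊕b15 = 1⊕0⊕0⊕1⊕1⊕1⊕1⊕1 = 0
s2: b2⊕b3⊕b6⊕b7⊕b10⊕b11⊕b14⊕b15 = 1⊕0⊕0⊕1⊕0⊕1⊕0⊕1 = 0
s4: b4⊕b5⊕b6⊕b7⊕b12⊕b13⊕b14⊕b15 = 1⊕0⊕0⊕1⊕1⊕1⊕0⊕1 = 1
s8: b8⊕b9⊕b10⊕b11⊕b12⊕b13⊕b14⊕b15 = 1⊕1⊕0⊕1⊕1⊕1⊕0⊕1 = 0
Syndrome (s8...s1) = 0100 → position 4.

4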